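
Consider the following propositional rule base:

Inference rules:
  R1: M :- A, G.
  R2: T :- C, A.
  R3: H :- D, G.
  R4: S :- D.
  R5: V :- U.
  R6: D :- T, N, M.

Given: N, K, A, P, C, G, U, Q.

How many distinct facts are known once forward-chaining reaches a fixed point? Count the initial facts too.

14

Round 1: R1 [M :- A, G.]; R2 [T :- C, A.]; R5 [V :- U.]. New: M, T, V.
Round 2: R6 [D :- T, N, M.]. New: D.
Round 3: R3 [H :- D, G.]; R4 [S :- D.]. New: H, S.
Closure: {A, C, D, G, H, K, M, N, P, Q, S, T, U, V} — 14 facts.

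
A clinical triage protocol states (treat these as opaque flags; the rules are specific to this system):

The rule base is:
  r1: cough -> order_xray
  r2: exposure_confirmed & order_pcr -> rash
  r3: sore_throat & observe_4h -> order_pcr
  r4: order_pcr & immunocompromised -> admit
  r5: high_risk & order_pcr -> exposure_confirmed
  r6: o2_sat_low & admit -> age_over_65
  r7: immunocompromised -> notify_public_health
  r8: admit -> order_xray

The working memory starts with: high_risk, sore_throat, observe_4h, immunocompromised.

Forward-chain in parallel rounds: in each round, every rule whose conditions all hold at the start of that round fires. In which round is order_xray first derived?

Round 1 — r3, r7, derive order_pcr, notify_public_health.
Round 2 — r4, r5, derive admit, exposure_confirmed.
Round 3 — r2, r8, derive rash, order_xray.
order_xray first appears in round 3.

3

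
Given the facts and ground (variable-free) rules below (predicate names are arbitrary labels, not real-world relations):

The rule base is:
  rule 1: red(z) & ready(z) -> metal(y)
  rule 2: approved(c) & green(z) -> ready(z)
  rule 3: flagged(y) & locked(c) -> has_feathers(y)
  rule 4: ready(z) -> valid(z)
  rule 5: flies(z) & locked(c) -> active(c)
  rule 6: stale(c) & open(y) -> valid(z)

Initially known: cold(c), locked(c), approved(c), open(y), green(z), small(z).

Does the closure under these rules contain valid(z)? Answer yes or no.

yes

Round 1 — rule 2, derive ready(z).
Round 2 — rule 4, derive valid(z).
valid(z) appears in round 2, so it is derivable.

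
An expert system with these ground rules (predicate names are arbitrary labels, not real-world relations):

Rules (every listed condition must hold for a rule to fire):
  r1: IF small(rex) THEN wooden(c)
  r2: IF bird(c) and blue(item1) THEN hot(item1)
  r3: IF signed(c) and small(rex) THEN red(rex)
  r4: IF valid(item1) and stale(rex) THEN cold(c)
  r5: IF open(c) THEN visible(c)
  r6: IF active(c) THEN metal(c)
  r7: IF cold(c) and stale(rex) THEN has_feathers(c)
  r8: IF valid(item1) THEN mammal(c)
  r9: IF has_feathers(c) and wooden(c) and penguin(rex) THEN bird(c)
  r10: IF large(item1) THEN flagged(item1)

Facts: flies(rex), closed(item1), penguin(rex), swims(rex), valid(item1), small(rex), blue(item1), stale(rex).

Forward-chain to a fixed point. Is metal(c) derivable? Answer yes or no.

[1] r1 [IF small(rex) THEN wooden(c)]; r4 [IF valid(item1) and stale(rex) THEN cold(c)]; r8 [IF valid(item1) THEN mammal(c)]. ⇒ new: wooden(c), cold(c), mammal(c).
[2] r7 [IF cold(c) and stale(rex) THEN has_feathers(c)]. ⇒ new: has_feathers(c).
[3] r9 [IF has_feathers(c) and wooden(c) and penguin(rex) THEN bird(c)]. ⇒ new: bird(c).
[4] r2 [IF bird(c) and blue(item1) THEN hot(item1)]. ⇒ new: hot(item1).
Fixed point reached. metal(c) is concluded only by r6; r6 needs active(c) (never derived).

no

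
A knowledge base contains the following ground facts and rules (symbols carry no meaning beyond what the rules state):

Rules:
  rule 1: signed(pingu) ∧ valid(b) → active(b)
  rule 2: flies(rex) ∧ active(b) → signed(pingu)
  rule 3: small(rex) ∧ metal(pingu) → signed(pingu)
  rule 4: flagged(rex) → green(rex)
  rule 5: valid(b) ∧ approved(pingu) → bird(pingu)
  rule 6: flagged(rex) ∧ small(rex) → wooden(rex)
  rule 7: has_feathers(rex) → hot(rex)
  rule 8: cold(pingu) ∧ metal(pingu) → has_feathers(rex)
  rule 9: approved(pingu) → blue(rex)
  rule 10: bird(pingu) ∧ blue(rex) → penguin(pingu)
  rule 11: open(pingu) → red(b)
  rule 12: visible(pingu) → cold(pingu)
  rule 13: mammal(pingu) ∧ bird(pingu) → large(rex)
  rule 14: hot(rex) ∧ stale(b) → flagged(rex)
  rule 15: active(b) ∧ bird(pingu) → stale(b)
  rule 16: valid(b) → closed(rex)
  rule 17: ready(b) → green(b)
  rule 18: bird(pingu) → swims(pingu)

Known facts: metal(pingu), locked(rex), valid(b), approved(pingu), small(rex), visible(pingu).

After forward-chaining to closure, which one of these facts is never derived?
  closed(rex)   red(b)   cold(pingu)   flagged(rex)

Round 1 fires rule 3, rule 5, rule 9, rule 12, rule 16, giving signed(pingu), bird(pingu), blue(rex), cold(pingu), closed(rex).
Round 2 fires rule 1, rule 8, rule 10, rule 18, giving active(b), has_feathers(rex), penguin(pingu), swims(pingu).
Round 3 fires rule 7, rule 15, giving hot(rex), stale(b).
Round 4 fires rule 14, giving flagged(rex).
Round 5 fires rule 4, rule 6, giving green(rex), wooden(rex).
Derived: cold(pingu) (round 1), flagged(rex) (round 4), closed(rex) (round 1). red(b) never appears in any round.

red(b)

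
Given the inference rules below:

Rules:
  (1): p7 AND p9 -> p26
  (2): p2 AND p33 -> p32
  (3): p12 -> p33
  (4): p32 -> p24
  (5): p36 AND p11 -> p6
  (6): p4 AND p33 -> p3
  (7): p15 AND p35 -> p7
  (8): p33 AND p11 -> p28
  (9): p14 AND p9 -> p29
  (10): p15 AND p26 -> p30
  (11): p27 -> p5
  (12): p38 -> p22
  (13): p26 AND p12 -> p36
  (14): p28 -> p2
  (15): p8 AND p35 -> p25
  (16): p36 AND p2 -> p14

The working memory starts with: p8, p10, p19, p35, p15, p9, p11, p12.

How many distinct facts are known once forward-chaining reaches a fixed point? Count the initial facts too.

Round 1 — (3), (7), (15), derive p33, p7, p25.
Round 2 — (1), (8), derive p26, p28.
Round 3 — (10), (13), (14), derive p30, p36, p2.
Round 4 — (2), (5), (16), derive p32, p6, p14.
Round 5 — (4), (9), derive p24, p29.
Closure: {p10, p11, p12, p14, p15, p19, p2, p24, p25, p26, p28, p29, p30, p32, p33, p35, p36, p6, p7, p8, p9} — 21 facts.

21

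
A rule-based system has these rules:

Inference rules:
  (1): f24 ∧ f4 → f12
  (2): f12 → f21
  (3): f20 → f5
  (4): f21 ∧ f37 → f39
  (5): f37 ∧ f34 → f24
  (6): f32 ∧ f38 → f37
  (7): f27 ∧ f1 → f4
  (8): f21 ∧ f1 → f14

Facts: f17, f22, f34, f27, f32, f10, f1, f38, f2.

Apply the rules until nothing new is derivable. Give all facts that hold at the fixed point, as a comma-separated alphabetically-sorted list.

Round 1: (6) [f32 ∧ f38 → f37]; (7) [f27 ∧ f1 → f4]. New: f37, f4.
Round 2: (5) [f37 ∧ f34 → f24]. New: f24.
Round 3: (1) [f24 ∧ f4 → f12]. New: f12.
Round 4: (2) [f12 → f21]. New: f21.
Round 5: (4) [f21 ∧ f37 → f39]; (8) [f21 ∧ f1 → f14]. New: f39, f14.

f1, f10, f12, f14, f17, f2, f21, f22, f24, f27, f32, f34, f37, f38, f39, f4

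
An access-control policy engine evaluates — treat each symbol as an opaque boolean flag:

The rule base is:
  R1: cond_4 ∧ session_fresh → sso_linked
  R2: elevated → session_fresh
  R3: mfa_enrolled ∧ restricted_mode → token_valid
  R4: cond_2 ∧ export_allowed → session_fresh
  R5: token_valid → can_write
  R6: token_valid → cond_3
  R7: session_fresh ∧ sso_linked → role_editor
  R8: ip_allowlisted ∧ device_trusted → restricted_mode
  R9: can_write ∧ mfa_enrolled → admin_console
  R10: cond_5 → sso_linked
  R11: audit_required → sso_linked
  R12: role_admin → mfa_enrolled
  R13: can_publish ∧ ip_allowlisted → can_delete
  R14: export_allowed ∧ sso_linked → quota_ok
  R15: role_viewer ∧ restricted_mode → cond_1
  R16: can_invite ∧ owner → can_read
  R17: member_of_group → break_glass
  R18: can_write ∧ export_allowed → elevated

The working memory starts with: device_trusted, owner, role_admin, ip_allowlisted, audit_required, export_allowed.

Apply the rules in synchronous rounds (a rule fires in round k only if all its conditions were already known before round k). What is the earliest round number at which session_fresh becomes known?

5

[1] R8 [ip_allowlisted ∧ device_trusted → restricted_mode]; R11 [audit_required → sso_linked]; R12 [role_admin → mfa_enrolled]. ⇒ new: restricted_mode, sso_linked, mfa_enrolled.
[2] R3 [mfa_enrolled ∧ restricted_mode → token_valid]; R14 [export_allowed ∧ sso_linked → quota_ok]. ⇒ new: token_valid, quota_ok.
[3] R5 [token_valid → can_write]; R6 [token_valid → cond_3]. ⇒ new: can_write, cond_3.
[4] R9 [can_write ∧ mfa_enrolled → admin_console]; R18 [can_write ∧ export_allowed → elevated]. ⇒ new: admin_console, elevated.
[5] R2 [elevated → session_fresh]. ⇒ new: session_fresh.
session_fresh first appears in round 5.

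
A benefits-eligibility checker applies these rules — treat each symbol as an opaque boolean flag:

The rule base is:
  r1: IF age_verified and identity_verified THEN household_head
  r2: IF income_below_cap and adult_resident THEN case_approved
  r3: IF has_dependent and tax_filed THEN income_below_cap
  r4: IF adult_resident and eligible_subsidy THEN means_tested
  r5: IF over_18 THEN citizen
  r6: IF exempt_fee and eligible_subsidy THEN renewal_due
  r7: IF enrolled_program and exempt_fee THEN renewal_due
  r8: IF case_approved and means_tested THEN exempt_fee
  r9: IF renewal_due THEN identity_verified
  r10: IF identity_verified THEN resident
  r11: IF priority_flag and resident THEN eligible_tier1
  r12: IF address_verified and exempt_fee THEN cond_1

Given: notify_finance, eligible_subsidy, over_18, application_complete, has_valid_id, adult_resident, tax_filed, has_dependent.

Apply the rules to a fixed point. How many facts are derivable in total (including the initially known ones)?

Round 1 — r3, r4, r5, derive income_below_cap, means_tested, citizen.
Round 2 — r2, derive case_approved.
Round 3 — r8, derive exempt_fee.
Round 4 — r6, derive renewal_due.
Round 5 — r9, derive identity_verified.
Round 6 — r10, derive resident.
Closure: {adult_resident, application_complete, case_approved, citizen, eligible_subsidy, exempt_fee, has_dependent, has_valid_id, identity_verified, income_below_cap, means_tested, notify_finance, over_18, renewal_due, resident, tax_filed} — 16 facts.

16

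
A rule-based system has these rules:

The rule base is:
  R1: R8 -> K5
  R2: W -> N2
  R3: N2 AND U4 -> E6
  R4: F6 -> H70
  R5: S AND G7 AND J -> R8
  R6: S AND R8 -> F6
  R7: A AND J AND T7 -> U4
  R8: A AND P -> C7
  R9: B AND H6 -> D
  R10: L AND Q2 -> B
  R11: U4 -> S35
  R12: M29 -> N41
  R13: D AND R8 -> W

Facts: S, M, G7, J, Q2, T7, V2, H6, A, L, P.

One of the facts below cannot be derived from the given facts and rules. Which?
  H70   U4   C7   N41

[1] R5 [S AND G7 AND J -> R8]; R7 [A AND J AND T7 -> U4]; R8 [A AND P -> C7]; R10 [L AND Q2 -> B]. ⇒ new: R8, U4, C7, B.
[2] R1 [R8 -> K5]; R6 [S AND R8 -> F6]; R9 [B AND H6 -> D]; R11 [U4 -> S35]. ⇒ new: K5, F6, D, S35.
[3] R4 [F6 -> H70]; R13 [D AND R8 -> W]. ⇒ new: H70, W.
[4] R2 [W -> N2]. ⇒ new: N2.
[5] R3 [N2 AND U4 -> E6]. ⇒ new: E6.
Derived: H70 (round 3), C7 (round 1), U4 (round 1). N41 never appears in any round.

N41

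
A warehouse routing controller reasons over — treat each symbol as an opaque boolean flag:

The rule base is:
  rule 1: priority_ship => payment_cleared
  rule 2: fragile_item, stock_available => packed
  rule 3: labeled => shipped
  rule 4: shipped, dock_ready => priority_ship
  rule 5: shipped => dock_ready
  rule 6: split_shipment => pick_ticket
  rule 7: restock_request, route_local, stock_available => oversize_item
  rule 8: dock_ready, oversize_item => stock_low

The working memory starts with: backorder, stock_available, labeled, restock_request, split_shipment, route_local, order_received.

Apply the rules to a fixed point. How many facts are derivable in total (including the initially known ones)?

14

Round 1 — rule 3, rule 6, rule 7, derive shipped, pick_ticket, oversize_item.
Round 2 — rule 5, derive dock_ready.
Round 3 — rule 4, rule 8, derive priority_ship, stock_low.
Round 4 — rule 1, derive payment_cleared.
Closure: {backorder, dock_ready, labeled, order_received, oversize_item, payment_cleared, pick_ticket, priority_ship, restock_request, route_local, shipped, split_shipment, stock_available, stock_low} — 14 facts.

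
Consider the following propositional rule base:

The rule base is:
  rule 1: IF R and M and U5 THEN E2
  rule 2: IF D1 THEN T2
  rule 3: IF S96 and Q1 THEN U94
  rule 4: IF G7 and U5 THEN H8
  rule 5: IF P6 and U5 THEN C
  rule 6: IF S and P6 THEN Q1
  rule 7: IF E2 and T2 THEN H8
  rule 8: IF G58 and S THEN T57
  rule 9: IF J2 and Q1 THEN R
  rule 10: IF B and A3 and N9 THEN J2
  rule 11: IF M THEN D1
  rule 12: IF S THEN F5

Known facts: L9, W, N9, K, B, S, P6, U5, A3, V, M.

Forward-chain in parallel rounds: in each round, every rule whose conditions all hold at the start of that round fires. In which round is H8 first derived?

Round 1 fires rule 5, rule 6, rule 10, rule 11, rule 12, giving C, Q1, J2, D1, F5.
Round 2 fires rule 2, rule 9, giving T2, R.
Round 3 fires rule 1, giving E2.
Round 4 fires rule 7, giving H8.
H8 first appears in round 4.

4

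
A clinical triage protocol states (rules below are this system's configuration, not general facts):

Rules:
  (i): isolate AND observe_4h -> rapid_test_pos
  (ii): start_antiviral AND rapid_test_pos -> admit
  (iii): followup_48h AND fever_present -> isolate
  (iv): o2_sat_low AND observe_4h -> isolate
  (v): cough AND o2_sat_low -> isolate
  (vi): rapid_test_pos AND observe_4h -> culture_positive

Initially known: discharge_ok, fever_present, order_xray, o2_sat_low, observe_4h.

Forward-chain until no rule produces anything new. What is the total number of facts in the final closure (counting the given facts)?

8

Round 1: (iv) [o2_sat_low AND observe_4h -> isolate]. Adds isolate.
Round 2: (i) [isolate AND observe_4h -> rapid_test_pos]. Adds rapid_test_pos.
Round 3: (vi) [rapid_test_pos AND observe_4h -> culture_positive]. Adds culture_positive.
Closure: {culture_positive, discharge_ok, fever_present, isolate, o2_sat_low, observe_4h, order_xray, rapid_test_pos} — 8 facts.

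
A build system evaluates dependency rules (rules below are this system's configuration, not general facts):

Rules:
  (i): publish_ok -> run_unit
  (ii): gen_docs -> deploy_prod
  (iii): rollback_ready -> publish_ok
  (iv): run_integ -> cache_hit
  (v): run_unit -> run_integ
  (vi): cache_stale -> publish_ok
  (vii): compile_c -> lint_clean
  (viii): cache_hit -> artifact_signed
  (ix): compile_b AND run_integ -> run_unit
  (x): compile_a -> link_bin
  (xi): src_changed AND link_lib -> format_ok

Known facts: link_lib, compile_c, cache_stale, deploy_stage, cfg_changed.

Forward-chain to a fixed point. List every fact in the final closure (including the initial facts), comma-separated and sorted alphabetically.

artifact_signed, cache_hit, cache_stale, cfg_changed, compile_c, deploy_stage, link_lib, lint_clean, publish_ok, run_integ, run_unit

Round 1 fires (vi), (vii), giving publish_ok, lint_clean.
Round 2 fires (i), giving run_unit.
Round 3 fires (v), giving run_integ.
Round 4 fires (iv), giving cache_hit.
Round 5 fires (viii), giving artifact_signed.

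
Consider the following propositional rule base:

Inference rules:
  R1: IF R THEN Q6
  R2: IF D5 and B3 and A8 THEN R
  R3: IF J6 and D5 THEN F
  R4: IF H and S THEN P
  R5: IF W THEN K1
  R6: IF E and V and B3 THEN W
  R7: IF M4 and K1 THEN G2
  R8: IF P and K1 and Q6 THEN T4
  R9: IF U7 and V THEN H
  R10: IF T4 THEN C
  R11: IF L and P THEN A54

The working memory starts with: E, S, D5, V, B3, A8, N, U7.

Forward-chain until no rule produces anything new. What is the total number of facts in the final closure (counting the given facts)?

16

Round 1: R2 [IF D5 and B3 and A8 THEN R]; R6 [IF E and V and B3 THEN W]; R9 [IF U7 and V THEN H]. New: R, W, H.
Round 2: R1 [IF R THEN Q6]; R4 [IF H and S THEN P]; R5 [IF W THEN K1]. New: Q6, P, K1.
Round 3: R8 [IF P and K1 and Q6 THEN T4]. New: T4.
Round 4: R10 [IF T4 THEN C]. New: C.
Closure: {A8, B3, C, D5, E, H, K1, N, P, Q6, R, S, T4, U7, V, W} — 16 facts.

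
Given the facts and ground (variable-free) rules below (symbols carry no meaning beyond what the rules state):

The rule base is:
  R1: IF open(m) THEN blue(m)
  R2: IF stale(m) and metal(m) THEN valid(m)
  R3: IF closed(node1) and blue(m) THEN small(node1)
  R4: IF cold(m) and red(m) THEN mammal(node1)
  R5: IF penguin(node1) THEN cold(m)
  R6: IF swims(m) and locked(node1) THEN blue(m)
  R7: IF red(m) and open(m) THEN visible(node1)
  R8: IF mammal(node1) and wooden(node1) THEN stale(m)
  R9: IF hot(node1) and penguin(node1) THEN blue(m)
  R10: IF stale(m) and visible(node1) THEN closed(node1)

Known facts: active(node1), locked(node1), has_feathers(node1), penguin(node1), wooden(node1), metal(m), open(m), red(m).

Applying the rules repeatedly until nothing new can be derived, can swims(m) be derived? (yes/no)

no

Round 1 fires R1, R5, R7, giving blue(m), cold(m), visible(node1).
Round 2 fires R4, giving mammal(node1).
Round 3 fires R8, giving stale(m).
Round 4 fires R2, R10, giving valid(m), closed(node1).
Round 5 fires R3, giving small(node1).
Fixed point reached. No rule has swims(m) as a consequent, and it is not given.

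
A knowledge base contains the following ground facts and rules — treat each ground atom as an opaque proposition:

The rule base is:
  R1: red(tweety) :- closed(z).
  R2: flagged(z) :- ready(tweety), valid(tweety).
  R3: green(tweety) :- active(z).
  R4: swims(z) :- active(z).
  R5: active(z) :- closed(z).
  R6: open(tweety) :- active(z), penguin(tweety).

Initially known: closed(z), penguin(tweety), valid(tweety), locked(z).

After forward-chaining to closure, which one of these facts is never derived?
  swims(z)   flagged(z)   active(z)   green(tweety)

Round 1 — R1, R5, derive red(tweety), active(z).
Round 2 — R3, R4, R6, derive green(tweety), swims(z), open(tweety).
Derived: active(z) (round 1), swims(z) (round 2), green(tweety) (round 2). flagged(z) never appears in any round.

flagged(z)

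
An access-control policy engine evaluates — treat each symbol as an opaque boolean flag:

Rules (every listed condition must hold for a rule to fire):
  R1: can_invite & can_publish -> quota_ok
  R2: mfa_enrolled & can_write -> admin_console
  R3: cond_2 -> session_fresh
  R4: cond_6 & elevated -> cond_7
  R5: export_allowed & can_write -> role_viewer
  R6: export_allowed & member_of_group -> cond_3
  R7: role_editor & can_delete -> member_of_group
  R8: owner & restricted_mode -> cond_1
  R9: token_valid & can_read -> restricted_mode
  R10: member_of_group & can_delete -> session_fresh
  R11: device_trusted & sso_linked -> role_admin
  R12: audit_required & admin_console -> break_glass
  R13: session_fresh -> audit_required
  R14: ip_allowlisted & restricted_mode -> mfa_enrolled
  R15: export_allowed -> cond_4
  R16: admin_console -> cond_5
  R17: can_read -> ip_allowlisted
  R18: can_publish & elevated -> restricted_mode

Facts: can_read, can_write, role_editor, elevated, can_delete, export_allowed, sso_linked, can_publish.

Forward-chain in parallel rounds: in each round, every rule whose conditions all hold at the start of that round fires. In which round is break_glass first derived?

[1] R5 [export_allowed & can_write -> role_viewer]; R7 [role_editor & can_delete -> member_of_group]; R15 [export_allowed -> cond_4]; R17 [can_read -> ip_allowlisted]; R18 [can_publish & elevated -> restricted_mode]. ⇒ new: role_viewer, member_of_group, cond_4, ip_allowlisted, restricted_mode.
[2] R6 [export_allowed & member_of_group -> cond_3]; R10 [member_of_group & can_delete -> session_fresh]; R14 [ip_allowlisted & restricted_mode -> mfa_enrolled]. ⇒ new: cond_3, session_fresh, mfa_enrolled.
[3] R2 [mfa_enrolled & can_write -> admin_console]; R13 [session_fresh -> audit_required]. ⇒ new: admin_console, audit_required.
[4] R12 [audit_required & admin_console -> break_glass]; R16 [admin_console -> cond_5]. ⇒ new: break_glass, cond_5.
break_glass first appears in round 4.

4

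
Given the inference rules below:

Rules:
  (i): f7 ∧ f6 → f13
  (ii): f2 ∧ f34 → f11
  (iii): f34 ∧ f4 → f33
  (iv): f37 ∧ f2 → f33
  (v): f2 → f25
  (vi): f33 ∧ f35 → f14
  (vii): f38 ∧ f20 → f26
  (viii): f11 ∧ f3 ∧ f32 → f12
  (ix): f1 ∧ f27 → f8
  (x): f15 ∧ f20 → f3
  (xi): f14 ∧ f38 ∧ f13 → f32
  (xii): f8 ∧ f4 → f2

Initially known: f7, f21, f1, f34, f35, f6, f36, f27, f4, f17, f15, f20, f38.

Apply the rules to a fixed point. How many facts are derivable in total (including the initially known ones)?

Round 1 — (i), (iii), (vii), (ix), (x), derive f13, f33, f26, f8, f3.
Round 2 — (vi), (xii), derive f14, f2.
Round 3 — (ii), (v), (xi), derive f11, f25, f32.
Round 4 — (viii), derive f12.
Closure: {f1, f11, f12, f13, f14, f15, f17, f2, f20, f21, f25, f26, f27, f3, f32, f33, f34, f35, f36, f38, f4, f6, f7, f8} — 24 facts.

24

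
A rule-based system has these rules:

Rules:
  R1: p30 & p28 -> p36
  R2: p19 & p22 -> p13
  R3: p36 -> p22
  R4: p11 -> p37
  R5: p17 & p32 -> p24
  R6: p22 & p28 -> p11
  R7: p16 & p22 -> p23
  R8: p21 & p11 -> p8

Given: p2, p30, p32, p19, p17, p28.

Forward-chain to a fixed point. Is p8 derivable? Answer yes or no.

no

Round 1 fires R1, R5, giving p36, p24.
Round 2 fires R3, giving p22.
Round 3 fires R2, R6, giving p13, p11.
Round 4 fires R4, giving p37.
Fixed point reached. p8 is concluded only by R8; R8 needs p21 (never derived).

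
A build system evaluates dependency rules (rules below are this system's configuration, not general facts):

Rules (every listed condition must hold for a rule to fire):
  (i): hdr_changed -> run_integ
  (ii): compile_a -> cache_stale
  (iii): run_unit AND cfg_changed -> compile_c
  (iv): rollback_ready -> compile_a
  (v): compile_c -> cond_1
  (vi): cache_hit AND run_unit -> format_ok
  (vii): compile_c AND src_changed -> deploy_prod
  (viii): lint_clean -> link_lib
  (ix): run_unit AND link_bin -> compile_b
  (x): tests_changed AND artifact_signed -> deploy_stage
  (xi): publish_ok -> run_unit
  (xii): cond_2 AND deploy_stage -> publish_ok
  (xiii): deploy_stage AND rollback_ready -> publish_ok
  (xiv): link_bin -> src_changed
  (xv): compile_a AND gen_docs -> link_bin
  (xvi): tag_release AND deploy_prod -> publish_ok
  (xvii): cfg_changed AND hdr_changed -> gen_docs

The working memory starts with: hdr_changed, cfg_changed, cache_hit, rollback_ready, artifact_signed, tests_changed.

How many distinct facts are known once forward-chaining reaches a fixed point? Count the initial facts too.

20

Round 1 fires (i), (iv), (x), (xvii), giving run_integ, compile_a, deploy_stage, gen_docs.
Round 2 fires (ii), (xiii), (xv), giving cache_stale, publish_ok, link_bin.
Round 3 fires (xi), (xiv), giving run_unit, src_changed.
Round 4 fires (iii), (vi), (ix), giving compile_c, format_ok, compile_b.
Round 5 fires (v), (vii), giving cond_1, deploy_prod.
Closure: {artifact_signed, cache_hit, cache_stale, cfg_changed, compile_a, compile_b, compile_c, cond_1, deploy_prod, deploy_stage, format_ok, gen_docs, hdr_changed, link_bin, publish_ok, rollback_ready, run_integ, run_unit, src_changed, tests_changed} — 20 facts.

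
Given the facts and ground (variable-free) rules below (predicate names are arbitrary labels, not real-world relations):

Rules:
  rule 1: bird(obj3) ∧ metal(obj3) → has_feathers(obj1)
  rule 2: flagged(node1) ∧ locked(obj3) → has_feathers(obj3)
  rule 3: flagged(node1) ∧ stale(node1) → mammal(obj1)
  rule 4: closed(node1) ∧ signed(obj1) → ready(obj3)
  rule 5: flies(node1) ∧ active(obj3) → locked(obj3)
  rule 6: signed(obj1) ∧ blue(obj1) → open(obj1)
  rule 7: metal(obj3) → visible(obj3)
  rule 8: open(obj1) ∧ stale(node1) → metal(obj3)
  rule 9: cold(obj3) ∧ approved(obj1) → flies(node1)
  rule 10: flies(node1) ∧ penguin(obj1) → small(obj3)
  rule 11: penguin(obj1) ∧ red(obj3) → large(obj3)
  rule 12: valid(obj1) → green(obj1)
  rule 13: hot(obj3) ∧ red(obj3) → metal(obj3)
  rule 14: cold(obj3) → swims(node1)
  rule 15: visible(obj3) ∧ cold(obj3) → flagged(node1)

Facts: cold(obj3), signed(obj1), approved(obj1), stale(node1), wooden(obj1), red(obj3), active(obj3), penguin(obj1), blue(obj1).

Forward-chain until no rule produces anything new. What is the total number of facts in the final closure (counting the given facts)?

Round 1 fires rule 6, rule 9, rule 11, rule 14, giving open(obj1), flies(node1), large(obj3), swims(node1).
Round 2 fires rule 5, rule 8, rule 10, giving locked(obj3), metal(obj3), small(obj3).
Round 3 fires rule 7, giving visible(obj3).
Round 4 fires rule 15, giving flagged(node1).
Round 5 fires rule 2, rule 3, giving has_feathers(obj3), mammal(obj1).
Closure: {active(obj3), approved(obj1), blue(obj1), cold(obj3), flagged(node1), flies(node1), has_feathers(obj3), large(obj3), locked(obj3), mammal(obj1), metal(obj3), open(obj1), penguin(obj1), red(obj3), signed(obj1), small(obj3), stale(node1), swims(node1), visible(obj3), wooden(obj1)} — 20 facts.

20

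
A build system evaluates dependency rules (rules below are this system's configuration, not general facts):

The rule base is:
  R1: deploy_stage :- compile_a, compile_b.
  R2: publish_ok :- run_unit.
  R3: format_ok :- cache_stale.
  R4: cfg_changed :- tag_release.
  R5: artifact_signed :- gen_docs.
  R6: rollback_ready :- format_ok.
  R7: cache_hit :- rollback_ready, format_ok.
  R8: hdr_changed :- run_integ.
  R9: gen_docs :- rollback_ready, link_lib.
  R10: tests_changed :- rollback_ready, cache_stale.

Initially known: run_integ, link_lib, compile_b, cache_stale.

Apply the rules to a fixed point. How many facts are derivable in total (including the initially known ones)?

11

Round 1 — R3, R8, derive format_ok, hdr_changed.
Round 2 — R6, derive rollback_ready.
Round 3 — R7, R9, R10, derive cache_hit, gen_docs, tests_changed.
Round 4 — R5, derive artifact_signed.
Closure: {artifact_signed, cache_hit, cache_stale, compile_b, format_ok, gen_docs, hdr_changed, link_lib, rollback_ready, run_integ, tests_changed} — 11 facts.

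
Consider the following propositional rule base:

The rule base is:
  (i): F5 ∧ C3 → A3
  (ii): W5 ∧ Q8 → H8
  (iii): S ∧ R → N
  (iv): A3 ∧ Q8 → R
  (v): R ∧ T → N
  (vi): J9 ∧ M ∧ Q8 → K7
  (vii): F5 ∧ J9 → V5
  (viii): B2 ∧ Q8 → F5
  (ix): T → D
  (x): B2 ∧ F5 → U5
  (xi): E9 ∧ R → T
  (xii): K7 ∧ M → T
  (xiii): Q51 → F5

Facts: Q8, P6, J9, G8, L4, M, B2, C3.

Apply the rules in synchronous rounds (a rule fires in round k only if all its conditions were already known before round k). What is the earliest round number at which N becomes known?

[1] (vi) [J9 ∧ M ∧ Q8 → K7]; (viii) [B2 ∧ Q8 → F5]. ⇒ new: K7, F5.
[2] (i) [F5 ∧ C3 → A3]; (vii) [F5 ∧ J9 → V5]; (x) [B2 ∧ F5 → U5]; (xii) [K7 ∧ M → T]. ⇒ new: A3, V5, U5, T.
[3] (iv) [A3 ∧ Q8 → R]; (ix) [T → D]. ⇒ new: R, D.
[4] (v) [R ∧ T → N]. ⇒ new: N.
N first appears in round 4.

4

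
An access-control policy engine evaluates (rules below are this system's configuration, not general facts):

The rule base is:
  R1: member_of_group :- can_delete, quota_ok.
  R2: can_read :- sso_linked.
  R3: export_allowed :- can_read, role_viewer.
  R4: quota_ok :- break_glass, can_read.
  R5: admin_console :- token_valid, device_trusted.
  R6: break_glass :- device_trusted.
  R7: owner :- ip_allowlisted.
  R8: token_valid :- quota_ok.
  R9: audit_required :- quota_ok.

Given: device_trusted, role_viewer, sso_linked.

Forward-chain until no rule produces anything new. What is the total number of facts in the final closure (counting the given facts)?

Round 1: R2 [can_read :- sso_linked.]; R6 [break_glass :- device_trusted.]. New: can_read, break_glass.
Round 2: R3 [export_allowed :- can_read, role_viewer.]; R4 [quota_ok :- break_glass, can_read.]. New: export_allowed, quota_ok.
Round 3: R8 [token_valid :- quota_ok.]; R9 [audit_required :- quota_ok.]. New: token_valid, audit_required.
Round 4: R5 [admin_console :- token_valid, device_trusted.]. New: admin_console.
Closure: {admin_console, audit_required, break_glass, can_read, device_trusted, export_allowed, quota_ok, role_viewer, sso_linked, token_valid} — 10 facts.

10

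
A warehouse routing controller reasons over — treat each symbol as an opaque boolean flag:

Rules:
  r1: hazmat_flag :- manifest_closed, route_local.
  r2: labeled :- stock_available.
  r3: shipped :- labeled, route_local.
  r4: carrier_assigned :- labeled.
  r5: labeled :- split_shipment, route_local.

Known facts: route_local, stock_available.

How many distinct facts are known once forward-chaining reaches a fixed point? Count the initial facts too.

Round 1 fires r2, giving labeled.
Round 2 fires r3, r4, giving shipped, carrier_assigned.
Closure: {carrier_assigned, labeled, route_local, shipped, stock_available} — 5 facts.

5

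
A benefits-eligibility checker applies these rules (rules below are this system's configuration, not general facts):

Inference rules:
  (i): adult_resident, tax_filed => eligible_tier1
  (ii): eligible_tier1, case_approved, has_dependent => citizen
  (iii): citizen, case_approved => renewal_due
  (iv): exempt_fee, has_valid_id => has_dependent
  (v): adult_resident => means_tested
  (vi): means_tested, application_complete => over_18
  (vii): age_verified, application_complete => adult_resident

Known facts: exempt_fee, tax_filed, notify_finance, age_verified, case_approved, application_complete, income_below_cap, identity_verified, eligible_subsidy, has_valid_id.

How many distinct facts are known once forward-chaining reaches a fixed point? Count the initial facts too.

17

Round 1: (iv) [exempt_fee, has_valid_id => has_dependent]; (vii) [age_verified, application_complete => adult_resident]. Adds has_dependent, adult_resident.
Round 2: (i) [adult_resident, tax_filed => eligible_tier1]; (v) [adult_resident => means_tested]. Adds eligible_tier1, means_tested.
Round 3: (ii) [eligible_tier1, case_approved, has_dependent => citizen]; (vi) [means_tested, application_complete => over_18]. Adds citizen, over_18.
Round 4: (iii) [citizen, case_approved => renewal_due]. Adds renewal_due.
Closure: {adult_resident, age_verified, application_complete, case_approved, citizen, eligible_subsidy, eligible_tier1, exempt_fee, has_dependent, has_valid_id, identity_verified, income_below_cap, means_tested, notify_finance, over_18, renewal_due, tax_filed} — 17 facts.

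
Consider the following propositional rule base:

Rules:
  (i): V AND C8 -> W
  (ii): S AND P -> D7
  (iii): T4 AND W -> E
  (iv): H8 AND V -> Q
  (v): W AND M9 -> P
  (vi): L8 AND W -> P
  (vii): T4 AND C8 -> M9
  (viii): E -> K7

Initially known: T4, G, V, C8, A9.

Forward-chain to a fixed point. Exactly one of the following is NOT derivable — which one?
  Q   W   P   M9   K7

[1] (i) [V AND C8 -> W]; (vii) [T4 AND C8 -> M9]. ⇒ new: W, M9.
[2] (iii) [T4 AND W -> E]; (v) [W AND M9 -> P]. ⇒ new: E, P.
[3] (viii) [E -> K7]. ⇒ new: K7.
Derived: K7 (round 3), P (round 2), W (round 1), M9 (round 1). Q never appears in any round.

Q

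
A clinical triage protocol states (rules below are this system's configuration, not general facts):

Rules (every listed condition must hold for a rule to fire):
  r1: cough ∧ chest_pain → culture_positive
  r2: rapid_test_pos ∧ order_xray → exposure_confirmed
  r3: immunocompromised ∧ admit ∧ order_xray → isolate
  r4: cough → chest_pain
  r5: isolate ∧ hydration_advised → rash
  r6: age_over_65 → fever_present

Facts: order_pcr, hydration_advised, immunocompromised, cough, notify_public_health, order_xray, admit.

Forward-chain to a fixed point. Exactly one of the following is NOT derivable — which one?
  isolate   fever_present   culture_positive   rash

[1] r3 [immunocompromised ∧ admit ∧ order_xray → isolate]; r4 [cough → chest_pain]. ⇒ new: isolate, chest_pain.
[2] r1 [cough ∧ chest_pain → culture_positive]; r5 [isolate ∧ hydration_advised → rash]. ⇒ new: culture_positive, rash.
Derived: rash (round 2), culture_positive (round 2), isolate (round 1). fever_present never appears in any round.

fever_present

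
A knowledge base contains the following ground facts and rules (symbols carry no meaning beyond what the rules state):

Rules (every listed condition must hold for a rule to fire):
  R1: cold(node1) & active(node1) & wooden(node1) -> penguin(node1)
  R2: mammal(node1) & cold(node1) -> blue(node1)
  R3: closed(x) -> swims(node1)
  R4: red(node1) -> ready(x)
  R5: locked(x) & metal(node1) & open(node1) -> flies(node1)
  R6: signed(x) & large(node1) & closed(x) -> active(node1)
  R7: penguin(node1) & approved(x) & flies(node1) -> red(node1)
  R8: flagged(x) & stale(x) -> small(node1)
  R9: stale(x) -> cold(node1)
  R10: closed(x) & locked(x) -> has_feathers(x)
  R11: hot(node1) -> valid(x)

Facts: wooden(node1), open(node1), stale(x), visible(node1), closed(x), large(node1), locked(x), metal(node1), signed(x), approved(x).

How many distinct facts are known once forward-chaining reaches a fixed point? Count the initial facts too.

18

Round 1: R3 [closed(x) -> swims(node1)]; R5 [locked(x) & metal(node1) & open(node1) -> flies(node1)]; R6 [signed(x) & large(node1) & closed(x) -> active(node1)]; R9 [stale(x) -> cold(node1)]; R10 [closed(x) & locked(x) -> has_feathers(x)]. Adds swims(node1), flies(node1), active(node1), cold(node1), has_feathers(x).
Round 2: R1 [cold(node1) & active(node1) & wooden(node1) -> penguin(node1)]. Adds penguin(node1).
Round 3: R7 [penguin(node1) & approved(x) & flies(node1) -> red(node1)]. Adds red(node1).
Round 4: R4 [red(node1) -> ready(x)]. Adds ready(x).
Closure: {active(node1), approved(x), closed(x), cold(node1), flies(node1), has_feathers(x), large(node1), locked(x), metal(node1), open(node1), penguin(node1), ready(x), red(node1), signed(x), stale(x), swims(node1), visible(node1), wooden(node1)} — 18 facts.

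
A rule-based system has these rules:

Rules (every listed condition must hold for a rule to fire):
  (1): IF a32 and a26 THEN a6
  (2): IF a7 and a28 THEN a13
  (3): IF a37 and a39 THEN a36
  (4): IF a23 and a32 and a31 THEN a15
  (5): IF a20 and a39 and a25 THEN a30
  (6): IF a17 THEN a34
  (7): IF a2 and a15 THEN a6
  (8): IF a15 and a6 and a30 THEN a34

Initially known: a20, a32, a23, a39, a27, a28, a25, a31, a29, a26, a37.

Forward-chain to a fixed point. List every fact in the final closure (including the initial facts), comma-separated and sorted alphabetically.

a15, a20, a23, a25, a26, a27, a28, a29, a30, a31, a32, a34, a36, a37, a39, a6

Round 1 — (1), (3), (4), (5), derive a6, a36, a15, a30.
Round 2 — (8), derive a34.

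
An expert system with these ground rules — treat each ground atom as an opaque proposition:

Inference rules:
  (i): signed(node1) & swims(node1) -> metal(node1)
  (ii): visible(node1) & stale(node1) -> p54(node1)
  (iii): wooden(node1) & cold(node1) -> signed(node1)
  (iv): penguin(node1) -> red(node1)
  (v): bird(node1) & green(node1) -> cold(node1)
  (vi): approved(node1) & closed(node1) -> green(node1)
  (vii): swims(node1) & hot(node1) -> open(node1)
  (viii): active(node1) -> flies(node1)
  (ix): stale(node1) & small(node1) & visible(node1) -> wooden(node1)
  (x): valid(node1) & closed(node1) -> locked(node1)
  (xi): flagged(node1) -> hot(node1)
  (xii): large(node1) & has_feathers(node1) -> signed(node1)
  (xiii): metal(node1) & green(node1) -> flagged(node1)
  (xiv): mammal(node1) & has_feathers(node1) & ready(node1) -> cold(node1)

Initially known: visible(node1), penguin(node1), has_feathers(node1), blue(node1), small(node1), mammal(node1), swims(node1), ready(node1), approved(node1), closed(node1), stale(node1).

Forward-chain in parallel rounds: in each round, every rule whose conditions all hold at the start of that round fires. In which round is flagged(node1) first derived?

Round 1 fires (ii), (iv), (vi), (ix), (xiv), giving p54(node1), red(node1), green(node1), wooden(node1), cold(node1).
Round 2 fires (iii), giving signed(node1).
Round 3 fires (i), giving metal(node1).
Round 4 fires (xiii), giving flagged(node1).
flagged(node1) first appears in round 4.

4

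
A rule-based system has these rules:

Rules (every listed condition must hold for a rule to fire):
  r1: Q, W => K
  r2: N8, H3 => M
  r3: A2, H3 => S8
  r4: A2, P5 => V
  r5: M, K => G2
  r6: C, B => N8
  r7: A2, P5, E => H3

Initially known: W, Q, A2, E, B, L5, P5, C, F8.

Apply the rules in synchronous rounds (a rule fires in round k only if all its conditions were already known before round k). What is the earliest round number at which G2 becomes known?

3

[1] r1 [Q, W => K]; r4 [A2, P5 => V]; r6 [C, B => N8]; r7 [A2, P5, E => H3]. ⇒ new: K, V, N8, H3.
[2] r2 [N8, H3 => M]; r3 [A2, H3 => S8]. ⇒ new: M, S8.
[3] r5 [M, K => G2]. ⇒ new: G2.
G2 first appears in round 3.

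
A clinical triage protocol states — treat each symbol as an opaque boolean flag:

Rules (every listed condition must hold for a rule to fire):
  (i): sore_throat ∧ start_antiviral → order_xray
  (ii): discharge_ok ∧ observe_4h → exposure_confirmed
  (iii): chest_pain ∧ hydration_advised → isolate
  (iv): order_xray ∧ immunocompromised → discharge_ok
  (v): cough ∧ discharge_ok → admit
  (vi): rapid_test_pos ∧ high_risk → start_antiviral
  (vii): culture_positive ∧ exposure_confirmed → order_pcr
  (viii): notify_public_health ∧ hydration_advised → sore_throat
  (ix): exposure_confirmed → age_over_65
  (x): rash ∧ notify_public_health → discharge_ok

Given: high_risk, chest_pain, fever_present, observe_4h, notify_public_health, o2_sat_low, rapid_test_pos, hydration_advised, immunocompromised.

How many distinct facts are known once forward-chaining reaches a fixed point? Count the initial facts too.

Round 1 — (iii), (vi), (viii), derive isolate, start_antiviral, sore_throat.
Round 2 — (i), derive order_xray.
Round 3 — (iv), derive discharge_ok.
Round 4 — (ii), derive exposure_confirmed.
Round 5 — (ix), derive age_over_65.
Closure: {age_over_65, chest_pain, discharge_ok, exposure_confirmed, fever_present, high_risk, hydration_advised, immunocompromised, isolate, notify_public_health, o2_sat_low, observe_4h, order_xray, rapid_test_pos, sore_throat, start_antiviral} — 16 facts.

16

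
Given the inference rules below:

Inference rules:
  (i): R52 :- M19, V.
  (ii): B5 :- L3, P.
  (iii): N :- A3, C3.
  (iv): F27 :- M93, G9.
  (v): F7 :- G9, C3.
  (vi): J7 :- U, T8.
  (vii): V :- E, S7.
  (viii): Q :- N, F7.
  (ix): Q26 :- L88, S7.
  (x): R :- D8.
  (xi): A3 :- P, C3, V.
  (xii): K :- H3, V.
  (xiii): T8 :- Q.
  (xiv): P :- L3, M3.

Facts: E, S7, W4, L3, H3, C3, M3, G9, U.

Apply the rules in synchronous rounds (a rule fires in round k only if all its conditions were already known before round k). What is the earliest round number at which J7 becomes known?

6

Round 1: (v) [F7 :- G9, C3.]; (vii) [V :- E, S7.]; (xiv) [P :- L3, M3.]. Adds F7, V, P.
Round 2: (ii) [B5 :- L3, P.]; (xi) [A3 :- P, C3, V.]; (xii) [K :- H3, V.]. Adds B5, A3, K.
Round 3: (iii) [N :- A3, C3.]. Adds N.
Round 4: (viii) [Q :- N, F7.]. Adds Q.
Round 5: (xiii) [T8 :- Q.]. Adds T8.
Round 6: (vi) [J7 :- U, T8.]. Adds J7.
J7 first appears in round 6.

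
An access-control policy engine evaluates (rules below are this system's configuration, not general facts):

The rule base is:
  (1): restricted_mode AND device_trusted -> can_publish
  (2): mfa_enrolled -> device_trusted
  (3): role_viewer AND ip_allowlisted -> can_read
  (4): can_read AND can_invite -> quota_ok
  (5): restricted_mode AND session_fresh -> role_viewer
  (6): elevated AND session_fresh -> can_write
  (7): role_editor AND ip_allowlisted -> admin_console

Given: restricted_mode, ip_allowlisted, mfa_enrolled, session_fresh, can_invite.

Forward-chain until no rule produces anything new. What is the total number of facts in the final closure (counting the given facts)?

Round 1: (2) [mfa_enrolled -> device_trusted]; (5) [restricted_mode AND session_fresh -> role_viewer]. New: device_trusted, role_viewer.
Round 2: (1) [restricted_mode AND device_trusted -> can_publish]; (3) [role_viewer AND ip_allowlisted -> can_read]. New: can_publish, can_read.
Round 3: (4) [can_read AND can_invite -> quota_ok]. New: quota_ok.
Closure: {can_invite, can_publish, can_read, device_trusted, ip_allowlisted, mfa_enrolled, quota_ok, restricted_mode, role_viewer, session_fresh} — 10 facts.

10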